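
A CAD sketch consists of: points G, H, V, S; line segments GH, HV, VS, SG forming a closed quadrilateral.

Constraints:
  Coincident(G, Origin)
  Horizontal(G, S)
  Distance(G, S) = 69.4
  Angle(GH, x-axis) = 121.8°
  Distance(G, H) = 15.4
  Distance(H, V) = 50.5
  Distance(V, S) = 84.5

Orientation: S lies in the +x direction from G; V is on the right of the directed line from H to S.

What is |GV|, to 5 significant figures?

37.923

G is at the origin; G and S share the same y with |GS| = 69.4 and S in +x, so S = (69.4, 0). GH runs at 121.8° with |GH| = 15.4, so H = (-8.1151, 13.088). V is determined by |HV| = 50.5 and |VS| = 84.5 together: it lies at the intersection of circle(H, 50.5) and circle(S, 84.5). With |HS| = 78.612, the foot of the radical line on HS is 10.112 from H and the perpendicular offset is √(50.5² − 10.112²) = 49.477. Taking the right-of-HS solution: V = (-6.3816, -37.382).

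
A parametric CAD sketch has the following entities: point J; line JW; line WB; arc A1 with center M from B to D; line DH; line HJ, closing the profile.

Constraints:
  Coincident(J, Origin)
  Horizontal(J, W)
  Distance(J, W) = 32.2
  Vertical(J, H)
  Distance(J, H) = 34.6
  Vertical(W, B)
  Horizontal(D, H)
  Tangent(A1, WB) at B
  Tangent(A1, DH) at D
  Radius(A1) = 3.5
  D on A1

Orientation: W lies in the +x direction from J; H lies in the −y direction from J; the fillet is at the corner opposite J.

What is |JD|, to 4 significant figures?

44.95

The virtual corner opposite J is at (32.20, -34.60). Tangency of A1 to WB means the radius MB is perpendicular to WB and the tangent condition forces MD to be normal to DH, with radius 3.5, so the center M sits 3.5 in from both sides at M = (28.70, -31.10). That places the tangent points at B = (32.20, -31.10) on WB and D = (28.70, -34.60) on DH. Then |JD| = |D − J| = 44.95.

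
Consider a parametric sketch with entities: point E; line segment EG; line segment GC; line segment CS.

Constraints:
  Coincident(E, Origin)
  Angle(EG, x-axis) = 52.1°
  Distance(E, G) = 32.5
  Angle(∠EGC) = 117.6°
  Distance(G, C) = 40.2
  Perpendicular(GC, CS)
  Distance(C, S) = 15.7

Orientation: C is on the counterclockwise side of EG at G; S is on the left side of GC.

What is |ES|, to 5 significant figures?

56.789

E is at the origin; EG runs at 52.1° with length 32.5, so G = 32.5·(cos 52.1°, sin 52.1°) = (19.964, 25.645). ∠EGC = 117.6°, so GC runs at 52.1° + (180° − 117.6°) = 114.50° from the x-axis; with |GC| = 40.2, C = G + 40.2·(cos 114.50°, sin 114.50°) = (3.2936, 62.226). GC is perpendicular to CS; with |CS| = 15.7 on the left of GC, S = C + 15.7·(-0.90996, -0.41469) = (-10.993, 55.715). Then |ES| = |S − E| = 56.789.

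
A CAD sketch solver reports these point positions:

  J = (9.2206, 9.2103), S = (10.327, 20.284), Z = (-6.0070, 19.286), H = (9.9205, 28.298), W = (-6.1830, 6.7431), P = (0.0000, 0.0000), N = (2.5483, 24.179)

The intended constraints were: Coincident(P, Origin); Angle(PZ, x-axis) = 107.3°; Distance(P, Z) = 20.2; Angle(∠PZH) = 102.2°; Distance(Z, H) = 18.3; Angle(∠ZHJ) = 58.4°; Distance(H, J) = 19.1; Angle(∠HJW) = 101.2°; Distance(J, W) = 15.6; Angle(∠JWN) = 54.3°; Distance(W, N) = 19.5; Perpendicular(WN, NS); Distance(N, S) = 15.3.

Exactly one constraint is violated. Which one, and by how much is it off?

Distance(N, S) = 15.3 — off by 6.60.

P = (0.00, 0.00) ✓; PZ at 107.3° ✓; |PZ| = 20.20 ✓; ∠PZH = 102.2° ✓; |ZH| = 18.30 ✓; ∠ZHJ = 58.40° ✓; |HJ| = 19.10 ✓; ∠HJW = 101.2° ✓; |JW| = 15.60 ✓; ∠JWN = 54.30° ✓; |WN| = 19.50 ✓; ∠(WN, NS) = 90.00° ✓; |NS| = 8.699 ✗.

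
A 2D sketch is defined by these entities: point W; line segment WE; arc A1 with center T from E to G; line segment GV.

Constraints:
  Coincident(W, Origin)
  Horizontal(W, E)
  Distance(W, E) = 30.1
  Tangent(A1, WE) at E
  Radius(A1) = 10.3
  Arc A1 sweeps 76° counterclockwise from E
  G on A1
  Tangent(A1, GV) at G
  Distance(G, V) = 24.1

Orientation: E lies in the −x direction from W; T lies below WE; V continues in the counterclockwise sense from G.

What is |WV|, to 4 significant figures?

55.52

On A1, E sits at bearing 90° from T; a 76° counterclockwise sweep puts G at bearing 166°, so G = T + 10.3·(cos 166°, sin 166°) = (-40.09, -7.808). Since A1 is tangent to GV there, TG ⟂ GV, so GV runs along (−sin 166°, cos 166°); with |GV| = 24.1, V = (-45.92, -31.19). Then |WV| = |V − W| = 55.52.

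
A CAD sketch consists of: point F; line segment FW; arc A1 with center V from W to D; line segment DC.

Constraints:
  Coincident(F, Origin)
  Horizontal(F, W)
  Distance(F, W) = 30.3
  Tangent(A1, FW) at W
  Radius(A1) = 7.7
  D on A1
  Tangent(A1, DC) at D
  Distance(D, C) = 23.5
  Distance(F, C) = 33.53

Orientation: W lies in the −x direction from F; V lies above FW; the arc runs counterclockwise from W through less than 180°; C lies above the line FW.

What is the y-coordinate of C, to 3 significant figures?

28.7

F is at the origin; FW is horizontal with |FW| = 30.3 and W on the −x side, so W = (-30.3, 0.00). Tangency of A1 to FW means the radius VW is perpendicular to FW, so V = W + (0, 7.7) = (-30.3, 7.70). Since VD ⟂ DC (tangency), |VC| = √(7.7² + 23.5²) = 24.7 regardless of where D sits on A1. So C lies on both circle(F, 33.53) and circle(V, 24.7); the above-FW intersection is C = (-17.3, 28.7). D is the foot of the tangent from C: D = (-22.8, 5.89).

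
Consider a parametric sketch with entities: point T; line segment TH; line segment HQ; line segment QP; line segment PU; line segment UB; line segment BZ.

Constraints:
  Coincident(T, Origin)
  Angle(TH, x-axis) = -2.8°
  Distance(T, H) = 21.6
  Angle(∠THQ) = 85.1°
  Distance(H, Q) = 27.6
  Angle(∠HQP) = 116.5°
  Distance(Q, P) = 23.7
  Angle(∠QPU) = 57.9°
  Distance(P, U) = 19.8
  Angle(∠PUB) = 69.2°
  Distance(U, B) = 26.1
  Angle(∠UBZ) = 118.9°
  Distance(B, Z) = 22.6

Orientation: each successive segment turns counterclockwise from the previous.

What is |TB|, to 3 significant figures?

38.1

∠QPU = 57.9° gives PU at -82.3° from the x-axis; with |PU| = 19.8, U = (1.63, 16.7). ∠PUB = 69.2° gives UB at 28.5° from the x-axis; with |UB| = 26.1, B = (24.6, 29.1). Then |TB| = |B − T| = 38.1.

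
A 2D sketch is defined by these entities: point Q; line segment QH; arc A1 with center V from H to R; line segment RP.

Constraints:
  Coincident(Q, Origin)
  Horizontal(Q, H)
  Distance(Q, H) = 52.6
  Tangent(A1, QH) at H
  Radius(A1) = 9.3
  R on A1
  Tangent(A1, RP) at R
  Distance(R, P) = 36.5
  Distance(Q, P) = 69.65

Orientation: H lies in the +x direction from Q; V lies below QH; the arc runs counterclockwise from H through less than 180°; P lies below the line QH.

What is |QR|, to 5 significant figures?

44.970

Checks: |VH| = 9.300 ✓; |VR| = 9.300 ✓; ∠(VR, RP) = 90.00° ✓; |RP| = 36.50 ✓; |QP| = 69.65 ✓.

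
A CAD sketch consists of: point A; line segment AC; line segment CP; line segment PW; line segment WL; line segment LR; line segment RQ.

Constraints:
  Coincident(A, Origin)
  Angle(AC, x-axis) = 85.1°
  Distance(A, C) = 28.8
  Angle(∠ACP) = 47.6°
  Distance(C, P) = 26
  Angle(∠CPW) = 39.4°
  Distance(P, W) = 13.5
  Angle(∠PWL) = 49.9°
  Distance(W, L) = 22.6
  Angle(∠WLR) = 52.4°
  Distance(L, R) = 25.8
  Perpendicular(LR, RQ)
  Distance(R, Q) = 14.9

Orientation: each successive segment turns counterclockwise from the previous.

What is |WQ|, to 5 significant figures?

12.381

A is at the origin; AC runs at 85.1° with length 28.8, so C = (2.4600, 28.695). ∠ACP = 47.6° gives CP at -142.50° from the x-axis; with |CP| = 26.0, P = (-18.167, 12.867). ∠CPW = 39.4° gives PW at -1.9000° from the x-axis; with |PW| = 13.5, W = (-4.6746, 12.419). ∠PWL = 49.9° gives WL at 128.20° from the x-axis; with |WL| = 22.6, L = (-18.651, 30.180). ∠WLR = 52.4° gives LR at -104.20° from the x-axis; with |LR| = 25.8, R = (-24.980, 5.1680). LR is perpendicular to RQ, so RQ runs at -14.200°; with |RQ| = 14.9, Q = (-10.535, 1.5129). Then |WQ| = |Q − W| = 12.381.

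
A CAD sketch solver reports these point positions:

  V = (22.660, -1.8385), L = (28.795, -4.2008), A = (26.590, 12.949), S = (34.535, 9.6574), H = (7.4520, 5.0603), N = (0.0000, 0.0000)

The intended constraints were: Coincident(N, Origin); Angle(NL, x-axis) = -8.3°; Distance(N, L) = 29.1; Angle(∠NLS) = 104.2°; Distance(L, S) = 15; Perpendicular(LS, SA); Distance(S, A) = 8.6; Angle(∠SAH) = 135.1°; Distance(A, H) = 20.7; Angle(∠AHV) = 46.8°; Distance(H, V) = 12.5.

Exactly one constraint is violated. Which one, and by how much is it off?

Distance(H, V) = 12.5 — off by 4.20.

N = (0.00, 0.00) ✓; NL at -8.300° ✓; |NL| = 29.10 ✓; ∠NLS = 104.2° ✓; |LS| = 15.00 ✓; ∠(LS, SA) = 89.99° ✓; |SA| = 8.600 ✓; ∠SAH = 135.1° ✓; |AH| = 20.70 ✓; ∠AHV = 46.80° ✓; |HV| = 16.70 ✗.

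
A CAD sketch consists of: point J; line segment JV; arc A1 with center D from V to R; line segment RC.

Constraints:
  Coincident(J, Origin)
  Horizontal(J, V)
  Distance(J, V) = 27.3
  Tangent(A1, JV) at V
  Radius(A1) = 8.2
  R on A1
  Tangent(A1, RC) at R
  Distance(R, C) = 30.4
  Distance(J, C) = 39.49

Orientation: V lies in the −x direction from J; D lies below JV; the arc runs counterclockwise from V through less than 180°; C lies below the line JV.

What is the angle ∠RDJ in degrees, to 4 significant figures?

157.1°

Checks: J = (0.00, 0.00) ✓; |DV| = 8.200 ✓; |DR| = 8.200 ✓; ∠(DR, RC) = 90.00° ✓; |RC| = 30.40 ✓; |JC| = 39.49 ✓.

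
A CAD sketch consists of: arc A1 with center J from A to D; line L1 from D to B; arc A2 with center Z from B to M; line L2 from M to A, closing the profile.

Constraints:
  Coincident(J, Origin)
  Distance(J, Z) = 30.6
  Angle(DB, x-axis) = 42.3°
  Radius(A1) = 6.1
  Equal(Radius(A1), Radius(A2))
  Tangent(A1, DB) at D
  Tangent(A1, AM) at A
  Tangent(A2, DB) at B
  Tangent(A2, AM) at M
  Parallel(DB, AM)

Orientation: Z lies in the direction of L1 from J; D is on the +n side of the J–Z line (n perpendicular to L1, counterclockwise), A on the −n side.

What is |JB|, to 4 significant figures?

31.20

The slot axis is L1's direction at 42.3°, so u = (cos 42.3°, sin 42.3°) = (0.7396, 0.6730) and n = (−sin 42.3°, cos 42.3°) = (-0.6730, 0.7396). J is at the origin and Z lies 30.6 along u from J, so Z = 30.6·u = (22.63, 20.59). Tangency of A1 to both parallel lines with radius 6.1 puts D and A at J ± 6.1·n: D = (-4.105, 4.512), A = (4.105, -4.512). Equal radii place B and M the same way about Z: B = Z + 6.1·n = (18.53, 25.11), M = Z − 6.1·n = (26.74, 16.08). Then |JB| = |B − J| = 31.20.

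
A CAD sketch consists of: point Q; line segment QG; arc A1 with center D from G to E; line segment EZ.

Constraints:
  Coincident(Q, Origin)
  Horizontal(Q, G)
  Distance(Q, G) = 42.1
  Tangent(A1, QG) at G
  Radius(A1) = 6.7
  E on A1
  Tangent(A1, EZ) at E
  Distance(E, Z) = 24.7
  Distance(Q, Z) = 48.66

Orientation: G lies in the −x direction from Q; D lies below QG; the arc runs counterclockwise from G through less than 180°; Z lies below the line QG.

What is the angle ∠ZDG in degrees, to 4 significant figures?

168.2°

Checks: |DE| = 6.700 ✓; ∠(DE, EZ) = 90.00° ✓; |EZ| = 24.70 ✓; |QZ| = 48.66 ✓.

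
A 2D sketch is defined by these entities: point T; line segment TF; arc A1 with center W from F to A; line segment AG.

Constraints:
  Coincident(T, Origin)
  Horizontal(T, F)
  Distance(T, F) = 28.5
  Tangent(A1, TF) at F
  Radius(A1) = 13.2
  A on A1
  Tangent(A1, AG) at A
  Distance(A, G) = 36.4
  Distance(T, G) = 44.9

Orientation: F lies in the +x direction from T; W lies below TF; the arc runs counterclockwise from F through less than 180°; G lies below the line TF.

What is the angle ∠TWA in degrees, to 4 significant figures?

8.798°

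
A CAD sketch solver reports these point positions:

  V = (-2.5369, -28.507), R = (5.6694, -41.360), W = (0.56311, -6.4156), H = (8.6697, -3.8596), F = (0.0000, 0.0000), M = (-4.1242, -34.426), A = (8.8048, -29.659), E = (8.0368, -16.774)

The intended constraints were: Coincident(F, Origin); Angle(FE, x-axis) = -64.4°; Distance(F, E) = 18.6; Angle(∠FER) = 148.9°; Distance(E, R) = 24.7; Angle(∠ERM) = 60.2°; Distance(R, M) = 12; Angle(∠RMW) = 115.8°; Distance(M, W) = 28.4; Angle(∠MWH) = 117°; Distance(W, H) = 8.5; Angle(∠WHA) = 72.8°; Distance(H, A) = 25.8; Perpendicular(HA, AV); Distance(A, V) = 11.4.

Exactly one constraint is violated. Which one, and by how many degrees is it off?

Perpendicular(HA, AV) — off by 6.10°.

F = (0.00, 0.00) ✓; FE at -64.40° ✓; |FE| = 18.60 ✓; ∠FER = 148.9° ✓; |ER| = 24.70 ✓; ∠ERM = 60.20° ✓; |RM| = 12.00 ✓; ∠RMW = 115.8° ✓; |MW| = 28.40 ✓; ∠MWH = 117.0° ✓; |WH| = 8.500 ✓; ∠WHA = 72.80° ✓; |HA| = 25.80 ✓; ∠(HA, AV) = 96.10° ✗; |AV| = 11.40 ✓.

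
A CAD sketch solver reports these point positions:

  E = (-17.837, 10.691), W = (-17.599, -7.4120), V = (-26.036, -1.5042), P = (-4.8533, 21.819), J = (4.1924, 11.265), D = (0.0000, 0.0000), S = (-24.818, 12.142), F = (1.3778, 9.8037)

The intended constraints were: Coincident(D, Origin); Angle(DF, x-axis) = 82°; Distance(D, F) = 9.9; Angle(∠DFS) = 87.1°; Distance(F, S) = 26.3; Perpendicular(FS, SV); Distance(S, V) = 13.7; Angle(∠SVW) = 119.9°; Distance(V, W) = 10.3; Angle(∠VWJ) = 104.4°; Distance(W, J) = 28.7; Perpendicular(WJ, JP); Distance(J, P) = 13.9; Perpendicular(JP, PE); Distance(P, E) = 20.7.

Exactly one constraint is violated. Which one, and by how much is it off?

Distance(P, E) = 20.7 — off by 3.60.

D = (0.00, 0.00) ✓; DF at 82.00° ✓; |DF| = 9.900 ✓; ∠DFS = 87.10° ✓; |FS| = 26.30 ✓; ∠(FS, SV) = 90.00° ✓; |SV| = 13.70 ✓; ∠SVW = 119.9° ✓; |VW| = 10.30 ✓; ∠VWJ = 104.4° ✓; |WJ| = 28.70 ✓; ∠(WJ, JP) = 90.00° ✓; |JP| = 13.90 ✓; ∠(JP, PE) = 90.00° ✓; |PE| = 17.10 ✗.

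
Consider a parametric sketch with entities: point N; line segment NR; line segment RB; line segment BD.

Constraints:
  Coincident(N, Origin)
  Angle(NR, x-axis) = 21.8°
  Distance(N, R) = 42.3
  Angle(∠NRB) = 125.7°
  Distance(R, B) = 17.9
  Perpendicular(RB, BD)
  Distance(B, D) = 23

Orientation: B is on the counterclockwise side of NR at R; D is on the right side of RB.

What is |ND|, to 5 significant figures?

71.432

N is at the origin; NR runs at 21.8° with length 42.3, so R = 42.3·(cos 21.8°, sin 21.8°) = (39.275, 15.709). ∠NRB = 125.7°, so RB runs at 21.8° + (180° − 125.7°) = 76.100° from the x-axis; with |RB| = 17.9, B = R + 17.9·(cos 76.100°, sin 76.100°) = (43.575, 33.085). The perpendicularity gives BD at right angles to RB; with |BD| = 23.0 on the right of RB, D = B + 23.0·(0.97072, -0.24023) = (65.902, 27.559). Then |ND| = |D − N| = 71.432.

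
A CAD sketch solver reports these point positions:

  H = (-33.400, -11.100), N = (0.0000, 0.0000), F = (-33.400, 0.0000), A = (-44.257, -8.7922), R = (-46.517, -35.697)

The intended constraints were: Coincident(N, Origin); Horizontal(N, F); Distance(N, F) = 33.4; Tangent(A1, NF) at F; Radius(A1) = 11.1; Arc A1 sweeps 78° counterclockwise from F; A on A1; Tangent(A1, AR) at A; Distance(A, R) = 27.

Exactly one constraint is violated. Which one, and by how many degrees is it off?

Tangent(A1, AR) at A — off by 7.20°.

N = (0.00, 0.00) ✓; N.y = 0.00, F.y = 0.00 ✓; |NF| = 33.40 ✓; ∠(HF, FN) = 90.00° ✓; |HF| = 11.10 ✓; bearing(H→A) − bearing(H→F) = 78.00° ✓; |HA| = 11.10 ✓; ∠(HA, AR) = 82.80° ✗; |AR| = 27.00 ✓.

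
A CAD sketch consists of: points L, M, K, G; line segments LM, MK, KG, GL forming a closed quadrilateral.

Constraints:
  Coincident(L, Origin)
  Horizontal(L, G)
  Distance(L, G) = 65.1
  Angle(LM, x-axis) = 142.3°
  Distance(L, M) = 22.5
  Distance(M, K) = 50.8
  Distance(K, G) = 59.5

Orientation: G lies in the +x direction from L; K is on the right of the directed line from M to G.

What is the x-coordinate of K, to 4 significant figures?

12.20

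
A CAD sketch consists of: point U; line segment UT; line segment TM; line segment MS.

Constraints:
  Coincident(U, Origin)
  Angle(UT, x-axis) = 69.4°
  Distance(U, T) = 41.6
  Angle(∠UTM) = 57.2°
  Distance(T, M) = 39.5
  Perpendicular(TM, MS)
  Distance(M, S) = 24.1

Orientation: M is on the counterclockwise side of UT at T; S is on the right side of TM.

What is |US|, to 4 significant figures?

61.46

∠UTM = 57.2°, so TM runs at 69.4° + (180° − 57.2°) = 192.2° from the x-axis; with |TM| = 39.5, M = T + 39.5·(cos 192.2°, sin 192.2°) = (-23.97, 30.59). The perpendicularity gives MS at right angles to TM; with |MS| = 24.1 on the right of TM, S = M + 24.1·(-0.2113, 0.9774) = (-29.06, 54.15). Then |US| = |S − U| = 61.46.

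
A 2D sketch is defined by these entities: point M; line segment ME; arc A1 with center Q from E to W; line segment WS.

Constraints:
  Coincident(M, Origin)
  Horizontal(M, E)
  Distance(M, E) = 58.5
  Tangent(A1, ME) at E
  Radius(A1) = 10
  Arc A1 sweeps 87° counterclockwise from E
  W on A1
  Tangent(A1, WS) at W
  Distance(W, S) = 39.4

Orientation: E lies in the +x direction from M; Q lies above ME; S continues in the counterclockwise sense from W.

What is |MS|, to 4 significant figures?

85.79

M is at the origin; ME is horizontal with |ME| = 58.5 and E on the +x side, so E = (58.50, 0.000). The tangent condition forces QE to be normal to ME, so Q = E + (0, 10) = (58.50, 10.00). On A1, E sits at bearing -90° from Q; an 87° counterclockwise sweep puts W at bearing -3°, so W = Q + 10.0·(cos -3°, sin -3°) = (68.49, 9.477). The tangent condition forces QW to be normal to WS, so WS runs along (−sin -3°, cos -3°); with |WS| = 39.4, S = (70.55, 48.82). Then |MS| = |S − M| = 85.79.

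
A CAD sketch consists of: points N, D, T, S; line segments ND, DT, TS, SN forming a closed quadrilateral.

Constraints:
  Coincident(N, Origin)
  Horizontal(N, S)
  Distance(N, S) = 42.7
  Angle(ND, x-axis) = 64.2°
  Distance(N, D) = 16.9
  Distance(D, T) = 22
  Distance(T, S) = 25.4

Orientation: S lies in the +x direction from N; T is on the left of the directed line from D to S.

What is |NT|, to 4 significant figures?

35.50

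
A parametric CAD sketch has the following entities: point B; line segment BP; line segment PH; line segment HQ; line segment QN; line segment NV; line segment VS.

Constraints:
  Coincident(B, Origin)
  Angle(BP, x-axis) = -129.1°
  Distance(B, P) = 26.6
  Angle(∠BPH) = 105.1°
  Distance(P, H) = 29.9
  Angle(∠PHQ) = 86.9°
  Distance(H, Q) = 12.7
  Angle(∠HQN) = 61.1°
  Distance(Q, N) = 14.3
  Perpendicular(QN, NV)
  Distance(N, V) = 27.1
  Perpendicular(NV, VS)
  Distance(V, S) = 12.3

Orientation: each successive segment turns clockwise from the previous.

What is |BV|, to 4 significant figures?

58.05

B is at the origin; BP runs at -129.1° with length 26.6, so P = (-16.78, -20.64). ∠BPH = 105.1° gives PH at 156.0° from the x-axis; with |PH| = 29.9, H = (-44.09, -8.481). ∠PHQ = 86.9° gives HQ at 62.90° from the x-axis; with |HQ| = 12.7, Q = (-38.31, 2.824). ∠HQN = 61.1° gives QN at -56.00° from the x-axis; with |QN| = 14.3, N = (-30.31, -9.031). QN is perpendicular to NV, so NV runs at -146.0°; with |NV| = 27.1, V = (-52.78, -24.19). Then |BV| = |V − B| = 58.05.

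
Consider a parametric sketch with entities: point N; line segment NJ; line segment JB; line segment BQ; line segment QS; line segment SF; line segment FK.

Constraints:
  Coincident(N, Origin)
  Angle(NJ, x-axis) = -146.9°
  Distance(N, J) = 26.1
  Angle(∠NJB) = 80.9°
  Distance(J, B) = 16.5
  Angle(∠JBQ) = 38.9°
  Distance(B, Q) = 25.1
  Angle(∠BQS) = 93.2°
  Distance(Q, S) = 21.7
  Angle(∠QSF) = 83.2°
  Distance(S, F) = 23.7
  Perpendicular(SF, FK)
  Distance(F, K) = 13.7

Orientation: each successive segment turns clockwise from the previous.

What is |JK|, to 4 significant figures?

10.09

N is at the origin; NJ runs at -146.9° with length 26.1, so J = (-21.86, -14.25). ∠NJB = 80.9° gives JB at 114.0° from the x-axis; with |JB| = 16.5, B = (-28.58, 0.8202). ∠JBQ = 38.9° gives BQ at -27.10° from the x-axis; with |BQ| = 25.1, Q = (-6.231, -10.61). ∠BQS = 93.2° gives QS at -113.9° from the x-axis; with |QS| = 21.7, S = (-15.02, -30.45). ∠QSF = 83.2° gives SF at 149.3° from the x-axis; with |SF| = 23.7, F = (-35.40, -18.35). The perpendicularity gives FK at right angles to SF, so FK runs at 59.30°; with |FK| = 13.7, K = (-28.41, -6.573). Then |JK| = |K − J| = 10.09.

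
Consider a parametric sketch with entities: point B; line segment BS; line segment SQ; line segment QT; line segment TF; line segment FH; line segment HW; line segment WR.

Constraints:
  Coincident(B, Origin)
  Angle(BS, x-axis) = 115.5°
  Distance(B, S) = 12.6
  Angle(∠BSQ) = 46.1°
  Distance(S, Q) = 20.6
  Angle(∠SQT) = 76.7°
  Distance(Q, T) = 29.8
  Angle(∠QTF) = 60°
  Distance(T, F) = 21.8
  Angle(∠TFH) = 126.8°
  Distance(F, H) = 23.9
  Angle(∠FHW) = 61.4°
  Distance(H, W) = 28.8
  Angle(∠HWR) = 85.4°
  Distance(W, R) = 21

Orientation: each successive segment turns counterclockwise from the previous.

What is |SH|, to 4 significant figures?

9.714

B is at the origin; BS runs at 115.5° with length 12.6, so S = (-5.424, 11.37). ∠BSQ = 46.1° gives SQ at -110.6° from the x-axis; with |SQ| = 20.6, Q = (-12.67, -7.910). ∠SQT = 76.7° gives QT at -7.300° from the x-axis; with |QT| = 29.8, T = (16.89, -11.70). ∠QTF = 60.0° gives TF at 112.7° from the x-axis; with |TF| = 21.8, F = (8.473, 8.415). ∠TFH = 126.8° gives FH at 165.9° from the x-axis; with |FH| = 23.9, H = (-14.71, 14.24). Then |SH| = |H − S| = 9.714.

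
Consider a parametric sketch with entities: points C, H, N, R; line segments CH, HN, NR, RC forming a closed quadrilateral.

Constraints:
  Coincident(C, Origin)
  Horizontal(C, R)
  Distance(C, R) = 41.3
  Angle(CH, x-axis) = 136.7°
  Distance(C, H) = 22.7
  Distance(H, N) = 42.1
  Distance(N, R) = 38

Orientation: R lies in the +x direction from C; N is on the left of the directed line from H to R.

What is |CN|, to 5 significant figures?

39.374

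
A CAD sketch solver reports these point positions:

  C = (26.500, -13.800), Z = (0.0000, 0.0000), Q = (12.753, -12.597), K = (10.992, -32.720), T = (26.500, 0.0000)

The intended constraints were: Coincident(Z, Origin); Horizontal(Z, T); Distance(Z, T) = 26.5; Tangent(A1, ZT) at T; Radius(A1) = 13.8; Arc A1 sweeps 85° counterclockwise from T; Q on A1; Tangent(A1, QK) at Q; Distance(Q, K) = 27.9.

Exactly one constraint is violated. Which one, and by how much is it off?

Distance(Q, K) = 27.9 — off by 7.70.

Z = (0.00, 0.00) ✓; Z.y = 0.00, T.y = 0.00 ✓; |ZT| = 26.50 ✓; ∠(CT, TZ) = 90.00° ✓; |CT| = 13.80 ✓; bearing(C→Q) − bearing(C→T) = 85.00° ✓; |CQ| = 13.80 ✓; ∠(CQ, QK) = 90.00° ✓; |QK| = 20.20 ✗.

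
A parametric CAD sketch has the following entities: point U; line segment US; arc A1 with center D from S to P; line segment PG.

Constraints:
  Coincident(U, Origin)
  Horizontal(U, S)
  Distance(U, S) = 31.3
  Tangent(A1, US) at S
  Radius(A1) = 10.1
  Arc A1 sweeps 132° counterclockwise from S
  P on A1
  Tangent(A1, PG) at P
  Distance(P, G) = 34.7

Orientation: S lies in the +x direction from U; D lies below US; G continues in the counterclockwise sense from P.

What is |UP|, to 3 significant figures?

29.2

U is at the origin; US is horizontal with |US| = 31.3 and S on the +x side, so S = (31.3, 0.00). Since A1 is tangent to US there, DS ⟂ US, so D = S + (0, -10.1) = (31.3, -10.1). On A1, S sits at bearing 90° from D; a 132° counterclockwise sweep puts P at bearing 222°, so P = D + 10.1·(cos 222°, sin 222°) = (23.8, -16.9). Then |UP| = |P − U| = 29.2.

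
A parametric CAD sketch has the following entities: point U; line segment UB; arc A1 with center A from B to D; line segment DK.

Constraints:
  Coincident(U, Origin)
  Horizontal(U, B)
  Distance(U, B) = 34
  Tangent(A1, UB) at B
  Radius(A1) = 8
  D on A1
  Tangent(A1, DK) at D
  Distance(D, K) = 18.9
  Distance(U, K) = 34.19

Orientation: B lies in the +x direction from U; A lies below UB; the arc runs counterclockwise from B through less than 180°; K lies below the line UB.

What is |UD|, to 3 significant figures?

27.0

U is at the origin; UB is horizontal with |UB| = 34.0 and B on the +x side, so B = (34.0, 0.00). The tangent condition forces AB to be normal to UB, so A = B + (0, -8) = (34.0, -8.00). Since AD ⟂ DK (tangency), |AK| = √(8.0² + 18.9²) = 20.5 regardless of where D sits on A1. So K lies on both circle(U, 34.19) and circle(A, 20.5); the below-UB intersection is K = (23.0, -25.3). D is the foot of the tangent from K: D = (26.1, -6.68).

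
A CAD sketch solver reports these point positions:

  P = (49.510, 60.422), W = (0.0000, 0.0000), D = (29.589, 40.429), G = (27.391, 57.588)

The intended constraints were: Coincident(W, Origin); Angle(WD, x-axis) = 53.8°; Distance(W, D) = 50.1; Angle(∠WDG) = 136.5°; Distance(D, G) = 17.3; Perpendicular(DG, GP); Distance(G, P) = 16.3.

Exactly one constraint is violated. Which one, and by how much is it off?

Distance(G, P) = 16.3 — off by 6.00.

W = (0.00, 0.00) ✓; WD at 53.80° ✓; |WD| = 50.10 ✓; ∠WDG = 136.5° ✓; |DG| = 17.30 ✓; ∠(DG, GP) = 90.00° ✓; |GP| = 22.30 ✗.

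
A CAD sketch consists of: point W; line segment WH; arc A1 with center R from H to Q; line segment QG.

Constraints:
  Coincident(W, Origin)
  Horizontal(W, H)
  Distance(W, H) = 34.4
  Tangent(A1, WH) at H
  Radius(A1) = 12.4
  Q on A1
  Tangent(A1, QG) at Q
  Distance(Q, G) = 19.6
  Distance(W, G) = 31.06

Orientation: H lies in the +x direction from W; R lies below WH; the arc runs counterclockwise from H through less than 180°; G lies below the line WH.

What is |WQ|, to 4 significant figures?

24.17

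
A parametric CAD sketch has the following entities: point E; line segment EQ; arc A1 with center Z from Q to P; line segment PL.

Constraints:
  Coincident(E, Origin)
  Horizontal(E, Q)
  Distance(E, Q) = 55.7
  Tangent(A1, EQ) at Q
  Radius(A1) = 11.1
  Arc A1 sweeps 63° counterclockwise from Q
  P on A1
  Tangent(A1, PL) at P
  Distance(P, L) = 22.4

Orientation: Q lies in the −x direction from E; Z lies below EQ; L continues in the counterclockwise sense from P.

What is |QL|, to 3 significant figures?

32.9

E is at the origin; EQ is horizontal with |EQ| = 55.7 and Q on the −x side, so Q = (-55.7, 0.00). Tangency of A1 to EQ means the radius ZQ is perpendicular to EQ, so Z = Q + (0, -11.1) = (-55.7, -11.1). On A1, Q sits at bearing 90° from Z; a 63° counterclockwise sweep puts P at bearing 153°, so P = Z + 11.1·(cos 153°, sin 153°) = (-65.6, -6.06). The tangent condition forces ZP to be normal to PL, so PL runs along (−sin 153°, cos 153°); with |PL| = 22.4, L = (-75.8, -26.0). Then |QL| = |L − Q| = 32.9.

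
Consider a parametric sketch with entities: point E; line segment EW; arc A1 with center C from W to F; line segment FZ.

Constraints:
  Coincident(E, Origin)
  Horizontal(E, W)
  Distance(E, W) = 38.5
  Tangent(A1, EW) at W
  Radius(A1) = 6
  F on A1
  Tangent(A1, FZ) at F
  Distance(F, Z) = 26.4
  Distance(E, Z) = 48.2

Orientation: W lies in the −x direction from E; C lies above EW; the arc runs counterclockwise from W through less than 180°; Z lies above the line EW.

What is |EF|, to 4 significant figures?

33.20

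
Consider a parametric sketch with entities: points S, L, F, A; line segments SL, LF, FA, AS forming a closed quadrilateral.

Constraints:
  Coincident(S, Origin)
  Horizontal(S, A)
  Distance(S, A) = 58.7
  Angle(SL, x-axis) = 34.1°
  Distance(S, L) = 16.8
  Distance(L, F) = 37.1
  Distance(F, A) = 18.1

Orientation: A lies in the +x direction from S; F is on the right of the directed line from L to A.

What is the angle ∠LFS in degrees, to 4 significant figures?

19.80°

S is at the origin; S and A share the same y with |SA| = 58.7 and A in +x, so A = (58.7, 0). SL runs at 34.1° with |SL| = 16.8, so L = (13.91, 9.419). F is determined by |LF| = 37.1 and |FA| = 18.1 together: it lies at the intersection of circle(L, 37.1) and circle(A, 18.1). With |LA| = 45.77, the foot of the radical line on LA is 34.34 from L and the perpendicular offset is √(37.1² − 34.34²) = 14.04. Taking the right-of-LA solution: F = (44.63, -11.39).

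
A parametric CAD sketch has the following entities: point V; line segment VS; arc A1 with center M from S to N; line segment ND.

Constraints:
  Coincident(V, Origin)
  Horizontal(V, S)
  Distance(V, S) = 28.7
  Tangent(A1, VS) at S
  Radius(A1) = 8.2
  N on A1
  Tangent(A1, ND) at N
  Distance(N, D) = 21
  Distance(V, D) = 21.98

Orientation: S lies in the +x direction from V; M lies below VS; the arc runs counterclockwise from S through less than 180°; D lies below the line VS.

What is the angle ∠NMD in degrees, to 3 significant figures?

68.7°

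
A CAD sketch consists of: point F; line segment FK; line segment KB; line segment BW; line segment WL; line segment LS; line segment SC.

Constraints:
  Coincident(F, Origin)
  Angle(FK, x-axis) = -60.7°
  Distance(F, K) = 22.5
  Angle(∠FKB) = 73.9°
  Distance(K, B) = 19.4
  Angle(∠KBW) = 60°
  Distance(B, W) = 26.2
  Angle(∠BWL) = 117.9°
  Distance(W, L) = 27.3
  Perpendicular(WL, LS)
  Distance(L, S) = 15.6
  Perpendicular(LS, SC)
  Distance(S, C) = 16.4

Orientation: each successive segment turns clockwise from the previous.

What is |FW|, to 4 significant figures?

1.074

∠FKB = 73.9° gives KB at -166.8° from the x-axis; with |KB| = 19.4, B = (-7.876, -24.05). ∠KBW = 60.0° gives BW at 73.20° from the x-axis; with |BW| = 26.2, W = (-0.3037, 1.030). Then |FW| = |W − F| = 1.074.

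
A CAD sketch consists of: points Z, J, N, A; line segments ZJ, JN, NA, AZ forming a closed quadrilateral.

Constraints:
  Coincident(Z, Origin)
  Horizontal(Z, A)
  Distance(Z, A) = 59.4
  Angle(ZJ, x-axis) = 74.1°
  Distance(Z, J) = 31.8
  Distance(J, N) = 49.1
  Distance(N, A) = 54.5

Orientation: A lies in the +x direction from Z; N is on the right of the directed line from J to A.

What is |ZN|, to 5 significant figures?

20.224

Z is at the origin; Z and A share the same y with |ZA| = 59.4 and A in +x, so A = (59.4, 0). ZJ runs at 74.1° with |ZJ| = 31.8, so J = (8.7119, 30.583). N is determined by |JN| = 49.1 and |NA| = 54.5 together: it lies at the intersection of circle(J, 49.1) and circle(A, 54.5). With |JA| = 59.200, the foot of the radical line on JA is 24.875 from J and the perpendicular offset is √(49.1² − 24.875²) = 42.333. Taking the right-of-JA solution: N = (8.1408, -18.513).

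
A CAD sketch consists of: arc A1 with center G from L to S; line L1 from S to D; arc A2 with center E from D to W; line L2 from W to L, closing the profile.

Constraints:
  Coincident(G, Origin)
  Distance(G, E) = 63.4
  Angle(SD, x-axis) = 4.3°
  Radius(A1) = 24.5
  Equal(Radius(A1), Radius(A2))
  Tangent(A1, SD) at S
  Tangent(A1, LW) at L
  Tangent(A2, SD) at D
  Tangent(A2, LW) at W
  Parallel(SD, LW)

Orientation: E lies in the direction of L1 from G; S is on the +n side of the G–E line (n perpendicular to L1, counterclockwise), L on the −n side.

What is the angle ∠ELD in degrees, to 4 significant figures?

16.57°

The slot axis is L1's direction at 4.3°, so u = (cos 4.3°, sin 4.3°) = (0.9972, 0.07498) and n = (−sin 4.3°, cos 4.3°) = (-0.07498, 0.9972). G is at the origin and E lies 63.4 along u from G, so E = 63.4·u = (63.22, 4.754). Tangency of A1 to both parallel lines with radius 24.5 puts S and L at G ± 24.5·n: S = (-1.837, 24.43), L = (1.837, -24.43). Equal radii place D and W the same way about E: D = E + 24.5·n = (61.38, 29.18), W = E − 24.5·n = (65.06, -19.68). Then cos ∠ELD = LE·LD / (|LE||LD|), giving 16.57°.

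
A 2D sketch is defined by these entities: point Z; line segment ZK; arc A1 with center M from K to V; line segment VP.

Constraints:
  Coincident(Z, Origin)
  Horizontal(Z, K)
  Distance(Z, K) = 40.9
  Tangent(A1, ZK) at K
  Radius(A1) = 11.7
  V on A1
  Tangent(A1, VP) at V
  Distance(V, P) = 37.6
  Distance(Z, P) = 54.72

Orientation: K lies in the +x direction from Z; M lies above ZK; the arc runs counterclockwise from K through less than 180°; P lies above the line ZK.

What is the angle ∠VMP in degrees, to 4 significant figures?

72.72°

Checks: |MV| = 11.70 ✓; ∠(MV, VP) = 90.00° ✓; |VP| = 37.60 ✓; |ZP| = 54.72 ✓.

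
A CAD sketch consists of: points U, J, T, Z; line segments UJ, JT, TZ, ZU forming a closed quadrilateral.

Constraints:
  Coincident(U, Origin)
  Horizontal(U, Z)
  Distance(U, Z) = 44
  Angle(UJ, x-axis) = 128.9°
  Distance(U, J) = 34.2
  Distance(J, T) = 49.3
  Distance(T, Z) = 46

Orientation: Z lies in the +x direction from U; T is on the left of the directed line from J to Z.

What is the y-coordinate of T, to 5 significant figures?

42.048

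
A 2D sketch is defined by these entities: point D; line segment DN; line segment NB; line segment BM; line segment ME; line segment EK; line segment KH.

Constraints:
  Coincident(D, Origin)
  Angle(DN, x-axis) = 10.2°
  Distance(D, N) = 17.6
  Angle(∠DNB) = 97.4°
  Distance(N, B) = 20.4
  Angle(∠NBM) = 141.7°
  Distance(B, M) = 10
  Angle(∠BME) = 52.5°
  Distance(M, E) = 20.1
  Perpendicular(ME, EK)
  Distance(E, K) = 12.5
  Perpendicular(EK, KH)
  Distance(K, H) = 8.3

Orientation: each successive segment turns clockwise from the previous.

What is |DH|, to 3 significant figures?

26.0

D is at the origin; DN runs at 10.2° with length 17.6, so N = (17.3, 3.12). ∠DNB = 97.4° gives NB at -72.4° from the x-axis; with |NB| = 20.4, B = (23.5, -16.3). ∠NBM = 141.7° gives BM at -111° from the x-axis; with |BM| = 10.0, M = (20.0, -25.7). ∠BME = 52.5° gives ME at 122° from the x-axis; with |ME| = 20.1, E = (9.36, -8.60). ME is perpendicular to EK, so EK runs at 31.8°; with |EK| = 12.5, K = (20.0, -2.01). The perpendicularity gives KH at right angles to EK, so KH runs at -58.2°; with |KH| = 8.3, H = (24.4, -9.07). Then |DH| = |H − D| = 26.0.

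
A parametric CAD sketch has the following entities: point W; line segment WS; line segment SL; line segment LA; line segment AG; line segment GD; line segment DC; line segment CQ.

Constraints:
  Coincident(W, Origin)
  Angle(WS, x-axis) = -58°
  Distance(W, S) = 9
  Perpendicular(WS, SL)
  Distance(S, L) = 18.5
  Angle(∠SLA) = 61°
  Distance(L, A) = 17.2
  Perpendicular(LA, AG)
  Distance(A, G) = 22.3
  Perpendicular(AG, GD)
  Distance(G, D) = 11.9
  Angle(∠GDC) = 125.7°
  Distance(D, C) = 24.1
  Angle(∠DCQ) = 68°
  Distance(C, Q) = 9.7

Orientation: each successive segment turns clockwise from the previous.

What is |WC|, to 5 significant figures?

27.169

W is at the origin; WS runs at -58.0° with length 9.0, so S = (4.7693, -7.6324). The perpendicularity gives SL at right angles to WS, so SL runs at -148.00°; with |SL| = 18.5, L = (-10.920, -17.436). ∠SLA = 61.0° gives LA at 93.000° from the x-axis; with |LA| = 17.2, A = (-11.820, -0.25951). The perpendicularity gives AG at right angles to LA, so AG runs at 3.0000°; with |AG| = 22.3, G = (10.450, 0.90758). The perpendicularity gives GD at right angles to AG, so GD runs at -87.000°; with |GD| = 11.9, D = (11.072, -10.976). ∠GDC = 125.7° gives DC at -141.30° from the x-axis; with |DC| = 24.1, C = (-7.7359, -26.044). Then |WC| = |C − W| = 27.169.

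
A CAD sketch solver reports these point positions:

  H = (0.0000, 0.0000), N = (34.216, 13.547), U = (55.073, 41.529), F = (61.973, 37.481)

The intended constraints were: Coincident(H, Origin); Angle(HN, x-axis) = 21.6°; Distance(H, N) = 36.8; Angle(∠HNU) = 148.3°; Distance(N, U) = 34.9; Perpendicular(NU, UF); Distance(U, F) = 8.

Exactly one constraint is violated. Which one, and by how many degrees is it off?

Perpendicular(NU, UF) — off by 6.30°.

H = (0.00, 0.00) ✓; HN at 21.60° ✓; |HN| = 36.80 ✓; ∠HNU = 148.3° ✓; |NU| = 34.90 ✓; ∠(NU, UF) = 83.70° ✗; |UF| = 8.000 ✓.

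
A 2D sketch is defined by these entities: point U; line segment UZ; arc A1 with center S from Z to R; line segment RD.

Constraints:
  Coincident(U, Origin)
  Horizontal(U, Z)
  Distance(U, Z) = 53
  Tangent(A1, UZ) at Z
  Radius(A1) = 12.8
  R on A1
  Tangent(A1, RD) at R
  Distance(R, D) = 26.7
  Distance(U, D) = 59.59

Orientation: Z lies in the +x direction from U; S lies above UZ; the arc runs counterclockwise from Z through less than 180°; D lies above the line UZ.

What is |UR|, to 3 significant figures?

65.8

Checks: |UZ| = 53.00 ✓; |SZ| = 12.80 ✓; |SR| = 12.80 ✓; ∠(SR, RD) = 90.00° ✓; |RD| = 26.70 ✓; |UD| = 59.59 ✓.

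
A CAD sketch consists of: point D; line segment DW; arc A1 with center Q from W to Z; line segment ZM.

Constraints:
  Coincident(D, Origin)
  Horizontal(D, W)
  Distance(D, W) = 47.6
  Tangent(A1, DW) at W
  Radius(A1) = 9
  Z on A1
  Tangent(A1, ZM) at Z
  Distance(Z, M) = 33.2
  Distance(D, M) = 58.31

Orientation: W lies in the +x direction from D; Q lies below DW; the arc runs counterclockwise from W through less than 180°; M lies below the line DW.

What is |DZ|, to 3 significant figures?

39.7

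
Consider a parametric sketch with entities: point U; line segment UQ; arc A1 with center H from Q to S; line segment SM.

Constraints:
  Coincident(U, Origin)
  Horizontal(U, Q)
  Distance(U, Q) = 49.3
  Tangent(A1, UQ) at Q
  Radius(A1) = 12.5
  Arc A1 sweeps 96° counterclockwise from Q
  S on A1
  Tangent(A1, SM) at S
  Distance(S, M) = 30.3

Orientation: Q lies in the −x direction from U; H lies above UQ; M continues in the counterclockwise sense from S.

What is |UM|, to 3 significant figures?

59.4

U is at the origin; UQ is horizontal with |UQ| = 49.3 and Q on the −x side, so Q = (-49.3, 0.00). Since A1 is tangent to UQ there, HQ ⟂ UQ, so H = Q + (0, 12.5) = (-49.3, 12.5). On A1, Q sits at bearing -90° from H; a 96° counterclockwise sweep puts S at bearing 6°, so S = H + 12.5·(cos 6°, sin 6°) = (-36.9, 13.8). Tangency of A1 to SM means the radius HS is perpendicular to SM, so SM runs along (−sin 6°, cos 6°); with |SM| = 30.3, M = (-40.0, 43.9). Then |UM| = |M − U| = 59.4.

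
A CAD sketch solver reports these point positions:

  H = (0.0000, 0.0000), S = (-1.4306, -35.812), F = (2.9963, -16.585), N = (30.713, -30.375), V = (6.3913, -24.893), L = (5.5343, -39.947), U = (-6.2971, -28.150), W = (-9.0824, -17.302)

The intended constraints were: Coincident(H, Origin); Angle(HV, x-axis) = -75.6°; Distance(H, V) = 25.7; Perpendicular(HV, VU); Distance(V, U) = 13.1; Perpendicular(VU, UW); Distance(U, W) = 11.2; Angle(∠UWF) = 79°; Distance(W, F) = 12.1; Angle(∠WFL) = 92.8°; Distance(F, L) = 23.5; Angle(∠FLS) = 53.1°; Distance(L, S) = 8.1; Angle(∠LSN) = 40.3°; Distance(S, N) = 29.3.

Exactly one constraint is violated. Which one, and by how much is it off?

Distance(S, N) = 29.3 — off by 3.30.

H = (0.00, 0.00) ✓; HV at -75.60° ✓; |HV| = 25.70 ✓; ∠(HV, VU) = 90.00° ✓; |VU| = 13.10 ✓; ∠(VU, UW) = 90.00° ✓; |UW| = 11.20 ✓; ∠UWF = 79.00° ✓; |WF| = 12.10 ✓; ∠WFL = 92.80° ✓; |FL| = 23.50 ✓; ∠FLS = 53.10° ✓; |LS| = 8.100 ✓; ∠LSN = 40.30° ✓; |SN| = 32.60 ✗.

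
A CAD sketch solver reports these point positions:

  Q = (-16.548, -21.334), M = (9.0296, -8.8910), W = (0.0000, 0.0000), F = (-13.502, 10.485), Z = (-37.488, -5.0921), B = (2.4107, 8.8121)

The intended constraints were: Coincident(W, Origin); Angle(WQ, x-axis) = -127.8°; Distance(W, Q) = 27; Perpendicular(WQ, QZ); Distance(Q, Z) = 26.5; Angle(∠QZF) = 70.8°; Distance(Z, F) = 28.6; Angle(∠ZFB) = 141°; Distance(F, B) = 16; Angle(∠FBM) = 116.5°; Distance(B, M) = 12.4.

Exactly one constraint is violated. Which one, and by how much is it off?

Distance(B, M) = 12.4 — off by 6.50.

W = (0.00, 0.00) ✓; WQ at -127.8° ✓; |WQ| = 27.00 ✓; ∠(WQ, QZ) = 90.00° ✓; |QZ| = 26.50 ✓; ∠QZF = 70.80° ✓; |ZF| = 28.60 ✓; ∠ZFB = 141.0° ✓; |FB| = 16.00 ✓; ∠FBM = 116.5° ✓; |BM| = 18.90 ✗.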